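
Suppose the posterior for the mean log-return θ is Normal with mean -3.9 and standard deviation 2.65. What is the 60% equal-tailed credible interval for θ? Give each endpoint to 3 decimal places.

[-6.130, -1.670]

The posterior is symmetric, so the 60% equal-tailed interval is θ = -3.9 ± z·2.65 with z = 0.842.
Half-width: 0.842 × 2.65 = 2.230.
-3.9 − 2.230 = -6.130; -3.9 + 2.230 = -1.670.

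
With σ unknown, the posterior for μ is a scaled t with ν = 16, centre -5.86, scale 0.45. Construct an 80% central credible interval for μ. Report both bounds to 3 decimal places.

The t_16 distribution is symmetric; the 80% interval is -5.86 ± t·0.45 with t_{0.9,16} = 1.337.
Half-width: 1.337 × 0.45 = 0.602.
-5.86 − 0.602 = -6.462; -5.86 + 0.602 = -5.258.

[-6.462, -5.258]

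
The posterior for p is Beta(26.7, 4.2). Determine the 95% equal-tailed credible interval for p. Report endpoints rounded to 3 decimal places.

Posterior: Beta(26.7, 4.2).
Equal-tailed 95% interval: the 0.025 and 0.975 quantiles of Beta(26.7, 4.2).
Posterior mean ≈ 0.864, SD ≈ 0.061; a Normal approximation gives roughly [0.745, 0.983].
Exact: F⁻¹(0.025) = 0.725; F⁻¹(0.975) = 0.959.

[0.725, 0.959]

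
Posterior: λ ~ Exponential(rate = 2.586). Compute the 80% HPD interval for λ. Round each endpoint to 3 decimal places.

[0.000, 0.622]

The exponential density is strictly decreasing on [0, ∞), so the HPD interval is anchored at 0: [0, q] with P(λ ≤ q) = 0.80.
q = −ln(1 − 0.80) / 2.586 = 1.6094 / 2.586 = 0.622.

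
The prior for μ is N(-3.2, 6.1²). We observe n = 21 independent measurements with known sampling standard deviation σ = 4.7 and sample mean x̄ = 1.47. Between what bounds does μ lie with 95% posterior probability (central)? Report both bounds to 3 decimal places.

[-0.641, 3.324]

Posterior precision = 1/6.1² + 21/4.7² = 0.0269 + 0.9507 = 0.9775, so posterior SD = 1.0114.
Posterior mean = (-3.2/6.1² + 21·1.47/4.7²) / 0.9775 = 1.3416.
Interval: 1.3416 ± 1.960 × 1.0114 → [-0.641, 3.324].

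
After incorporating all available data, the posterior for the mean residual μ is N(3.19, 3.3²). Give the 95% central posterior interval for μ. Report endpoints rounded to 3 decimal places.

[-3.278, 9.658]

The posterior is symmetric, so the 95% equal-tailed interval is μ = 3.19 ± z·3.3 with z = 1.960.
Half-width: 1.960 × 3.3 = 6.468.
3.19 − 6.468 = -3.278; 3.19 + 6.468 = 9.658.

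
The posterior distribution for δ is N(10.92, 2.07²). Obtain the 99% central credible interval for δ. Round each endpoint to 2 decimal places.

The posterior is symmetric, so the 99% equal-tailed interval is δ = 10.92 ± z·2.07 with z = 2.576.
Half-width: 2.576 × 2.07 = 5.33.
10.92 − 5.33 = 5.59; 10.92 + 5.33 = 16.25.

[5.59, 16.25]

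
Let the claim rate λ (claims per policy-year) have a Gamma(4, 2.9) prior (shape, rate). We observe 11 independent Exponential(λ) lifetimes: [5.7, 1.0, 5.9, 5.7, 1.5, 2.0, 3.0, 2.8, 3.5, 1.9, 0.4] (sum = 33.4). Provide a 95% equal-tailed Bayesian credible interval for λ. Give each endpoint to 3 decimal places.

Posterior: Gamma(4+11, 2.9+33.4) = Gamma(15, 36.3) (shape, rate).
Equal-tailed 95% interval: Gamma(15, 36.3) quantiles at 0.025 and 0.975.
Posterior mean ≈ 0.413, SD ≈ 0.107; a Normal approximation gives roughly [0.204, 0.622].
Exact: lower = 0.231; upper = 0.647.

[0.231, 0.647]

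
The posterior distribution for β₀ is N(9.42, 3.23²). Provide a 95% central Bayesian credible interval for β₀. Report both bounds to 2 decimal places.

[3.09, 15.75]

The posterior is symmetric, so the 95% equal-tailed interval is β₀ = 9.42 ± z·3.23 with z = 1.960.
Half-width: 1.960 × 3.23 = 6.33.
9.42 − 6.33 = 3.09; 9.42 + 6.33 = 15.75.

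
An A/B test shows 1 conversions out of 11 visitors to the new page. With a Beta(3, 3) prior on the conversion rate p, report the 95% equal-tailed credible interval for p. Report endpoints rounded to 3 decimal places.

Posterior: Beta(3+1, 3+10) = Beta(4, 13).
Equal-tailed 95% interval: the 0.025 and 0.975 quantiles of Beta(4, 13).
Posterior mean ≈ 0.235, SD ≈ 0.100; a Normal approximation gives roughly [0.039, 0.431].
Exact: F⁻¹(0.025) = 0.073; F⁻¹(0.975) = 0.456.

[0.073, 0.456]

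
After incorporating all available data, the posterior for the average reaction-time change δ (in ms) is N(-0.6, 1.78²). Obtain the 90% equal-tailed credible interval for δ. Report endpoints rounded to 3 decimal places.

The posterior is symmetric, so the 90% equal-tailed interval is δ = -0.6 ± z·1.78 with z = 1.645.
Half-width: 1.645 × 1.78 = 2.928.
-0.6 − 2.928 = -3.528; -0.6 + 2.928 = 2.328.

[-3.528, 2.328]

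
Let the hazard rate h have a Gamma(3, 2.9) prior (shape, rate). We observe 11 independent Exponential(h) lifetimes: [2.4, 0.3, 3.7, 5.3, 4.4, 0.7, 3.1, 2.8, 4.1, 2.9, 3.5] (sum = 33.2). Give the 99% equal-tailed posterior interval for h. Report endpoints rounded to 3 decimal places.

[0.173, 0.706]

Posterior: Gamma(3+11, 2.9+33.2) = Gamma(14, 36.1) (shape, rate).
Equal-tailed 99% interval: Gamma(14, 36.1) quantiles at 0.005 and 0.995.
Posterior mean ≈ 0.388, SD ≈ 0.104; a Normal approximation gives roughly [0.121, 0.655].
Exact: lower = 0.173; upper = 0.706.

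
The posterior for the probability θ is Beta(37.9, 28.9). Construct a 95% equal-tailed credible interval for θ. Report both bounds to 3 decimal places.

Posterior: Beta(37.9, 28.9).
Equal-tailed 95% interval: the 0.025 and 0.975 quantiles of Beta(37.9, 28.9).
Posterior mean ≈ 0.567, SD ≈ 0.060; a Normal approximation gives roughly [0.449, 0.685].
Exact: F⁻¹(0.025) = 0.448; F⁻¹(0.975) = 0.683.

[0.448, 0.683]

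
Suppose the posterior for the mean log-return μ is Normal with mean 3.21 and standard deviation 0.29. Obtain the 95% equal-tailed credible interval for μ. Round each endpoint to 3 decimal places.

[2.642, 3.778]

The posterior is symmetric, so the 95% equal-tailed interval is μ = 3.21 ± z·0.29 with z = 1.960.
Half-width: 1.960 × 0.29 = 0.568.
3.21 − 0.568 = 2.642; 3.21 + 0.568 = 3.778.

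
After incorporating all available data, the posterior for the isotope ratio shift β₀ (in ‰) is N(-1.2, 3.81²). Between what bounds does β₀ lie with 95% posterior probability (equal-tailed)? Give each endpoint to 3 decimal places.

The posterior is symmetric, so the 95% equal-tailed interval is β₀ = -1.2 ± z·3.81 with z = 1.960.
Half-width: 1.960 × 3.81 = 7.467.
-1.2 − 7.467 = -8.667; -1.2 + 7.467 = 6.267.

[-8.667, 6.267]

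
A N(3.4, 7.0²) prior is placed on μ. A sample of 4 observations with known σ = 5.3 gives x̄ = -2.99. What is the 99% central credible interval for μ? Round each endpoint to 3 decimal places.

[-8.573, 4.195]

Posterior precision = 1/7.0² + 4/5.3² = 0.0204 + 0.1424 = 0.1628, so posterior SD = 2.4784.
Posterior mean = (3.4/7.0² + 4·-2.99/5.3²) / 0.1628 = -2.1890.
Interval: -2.1890 ± 2.576 × 2.4784 → [-8.573, 4.195].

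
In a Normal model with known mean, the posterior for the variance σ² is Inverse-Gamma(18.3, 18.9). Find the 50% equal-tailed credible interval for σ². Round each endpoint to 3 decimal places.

Inverse-Gamma(18.3, 18.9) quantiles: F⁻¹(0.25) and F⁻¹(0.75).
Equivalently, 1/σ² ~ Gamma(18.3, rate = 18.9); invert its 0.75 and 0.25 quantiles.
Posterior mean ≈ 1.092, SD ≈ 0.271; a Normal approximation gives roughly [0.910, 1.275].
Exact: lower = 0.901; upper = 1.238.

[0.901, 1.238]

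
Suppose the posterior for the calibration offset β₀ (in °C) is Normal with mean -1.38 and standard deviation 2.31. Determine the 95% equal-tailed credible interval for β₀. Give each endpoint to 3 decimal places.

[-5.908, 3.148]

The posterior is symmetric, so the 95% equal-tailed interval is β₀ = -1.38 ± z·2.31 with z = 1.960.
Half-width: 1.960 × 2.31 = 4.528.
-1.38 − 4.528 = -5.908; -1.38 + 4.528 = 3.148.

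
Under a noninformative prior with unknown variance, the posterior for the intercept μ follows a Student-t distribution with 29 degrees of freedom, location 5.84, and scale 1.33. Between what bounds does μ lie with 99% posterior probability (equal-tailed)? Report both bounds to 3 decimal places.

The t_29 distribution is symmetric; the 99% interval is 5.84 ± t·1.33 with t_{0.995,29} = 2.756.
Half-width: 2.756 × 1.33 = 3.666.
5.84 − 3.666 = 2.174; 5.84 + 3.666 = 9.506.

[2.174, 9.506]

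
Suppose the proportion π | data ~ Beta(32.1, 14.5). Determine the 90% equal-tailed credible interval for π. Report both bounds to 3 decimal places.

Posterior: Beta(32.1, 14.5).
Equal-tailed 90% interval: the 0.05 and 0.95 quantiles of Beta(32.1, 14.5).
Posterior mean ≈ 0.689, SD ≈ 0.067; a Normal approximation gives roughly [0.578, 0.799].
Exact: F⁻¹(0.05) = 0.574; F⁻¹(0.95) = 0.795.

[0.574, 0.795]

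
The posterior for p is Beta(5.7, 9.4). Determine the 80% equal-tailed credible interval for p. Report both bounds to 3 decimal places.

[0.224, 0.539]

Posterior: Beta(5.7, 9.4).
Equal-tailed 80% interval: the 0.1 and 0.9 quantiles of Beta(5.7, 9.4).
Posterior mean ≈ 0.377, SD ≈ 0.121; a Normal approximation gives roughly [0.223, 0.532].
Exact: F⁻¹(0.1) = 0.224; F⁻¹(0.9) = 0.539.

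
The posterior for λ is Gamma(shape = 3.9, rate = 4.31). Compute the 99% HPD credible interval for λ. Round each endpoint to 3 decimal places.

The posterior is unimodal and skewed, so the HPD interval has equal density at both endpoints and is the shortest 99% interval.
Solving f(0.084) = f(2.316) with F(2.316) − F(0.084) = 0.99 gives [0.084, 2.316].
For comparison, the equal-tailed interval is [0.147, 2.508]; the HPD is narrower and shifted toward the mode.

[0.084, 2.316]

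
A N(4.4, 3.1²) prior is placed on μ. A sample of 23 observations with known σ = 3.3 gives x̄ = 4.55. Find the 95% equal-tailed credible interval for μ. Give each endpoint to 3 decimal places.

Posterior precision = 1/3.1² + 23/3.3² = 0.1041 + 2.1120 = 2.2161, so posterior SD = 0.6717.
Posterior mean = (4.4/3.1² + 23·4.55/3.3²) / 2.2161 = 4.5430.
Interval: 4.5430 ± 1.960 × 0.6717 → [3.226, 5.860].

[3.226, 5.860]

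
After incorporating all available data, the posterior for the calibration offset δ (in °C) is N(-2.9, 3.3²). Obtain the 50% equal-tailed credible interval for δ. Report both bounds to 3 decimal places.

The posterior is symmetric, so the 50% equal-tailed interval is δ = -2.9 ± z·3.3 with z = 0.674.
Half-width: 0.674 × 3.3 = 2.226.
-2.9 − 2.226 = -5.126; -2.9 + 2.226 = -0.674.

[-5.126, -0.674]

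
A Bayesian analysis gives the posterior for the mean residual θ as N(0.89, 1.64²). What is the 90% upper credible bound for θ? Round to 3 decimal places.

Need U with P(θ ≤ U) = 0.90: U = 0.89 + z_{0.1}·1.64.
z = 1.282; U = 0.89 + 1.282 × 1.64 = 2.992.

2.992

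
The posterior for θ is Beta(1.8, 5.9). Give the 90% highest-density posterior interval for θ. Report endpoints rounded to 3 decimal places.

[0.013, 0.443]

The posterior is unimodal and skewed, so the HPD interval has equal density at both endpoints and is the shortest 90% interval.
Solving f(0.013) = f(0.443) with F(0.443) − F(0.013) = 0.90 gives [0.013, 0.443].
For comparison, the equal-tailed interval is [0.043, 0.506]; the HPD is narrower and shifted toward the mode.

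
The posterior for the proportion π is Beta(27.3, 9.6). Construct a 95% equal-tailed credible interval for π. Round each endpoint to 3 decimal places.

Posterior: Beta(27.3, 9.6).
Equal-tailed 95% interval: the 0.025 and 0.975 quantiles of Beta(27.3, 9.6).
Posterior mean ≈ 0.740, SD ≈ 0.071; a Normal approximation gives roughly [0.600, 0.880].
Exact: F⁻¹(0.025) = 0.589; F⁻¹(0.975) = 0.866.

[0.589, 0.866]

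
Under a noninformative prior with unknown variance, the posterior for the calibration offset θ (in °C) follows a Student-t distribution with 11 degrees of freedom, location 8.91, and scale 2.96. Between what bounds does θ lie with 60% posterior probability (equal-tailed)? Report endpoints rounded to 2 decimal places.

The t_11 distribution is symmetric; the 60% interval is 8.91 ± t·2.96 with t_{0.8,11} = 0.876.
Half-width: 0.876 × 2.96 = 2.59.
8.91 − 2.59 = 6.32; 8.91 + 2.59 = 11.50.

[6.32, 11.50]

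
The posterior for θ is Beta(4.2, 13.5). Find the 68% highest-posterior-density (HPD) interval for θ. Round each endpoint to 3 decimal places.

[0.119, 0.312]

The posterior is unimodal and skewed, so the HPD interval has equal density at both endpoints and is the shortest 68% interval.
Solving f(0.119) = f(0.312) with F(0.312) − F(0.119) = 0.68 gives [0.119, 0.312].
For comparison, the equal-tailed interval is [0.139, 0.337]; the HPD is narrower and shifted toward the mode.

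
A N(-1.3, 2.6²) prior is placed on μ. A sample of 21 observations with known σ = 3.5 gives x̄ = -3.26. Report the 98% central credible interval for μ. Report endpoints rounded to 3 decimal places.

Posterior precision = 1/2.6² + 21/3.5² = 0.1479 + 1.7143 = 1.8622, so posterior SD = 0.7328.
Posterior mean = (-1.3/2.6² + 21·-3.26/3.5²) / 1.8622 = -3.1043.
Interval: -3.1043 ± 2.326 × 0.7328 → [-4.809, -1.400].

[-4.809, -1.400]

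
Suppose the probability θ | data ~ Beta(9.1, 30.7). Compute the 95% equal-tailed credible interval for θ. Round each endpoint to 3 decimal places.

[0.114, 0.369]

Posterior: Beta(9.1, 30.7).
Equal-tailed 95% interval: the 0.025 and 0.975 quantiles of Beta(9.1, 30.7).
Posterior mean ≈ 0.229, SD ≈ 0.066; a Normal approximation gives roughly [0.100, 0.358].
Exact: F⁻¹(0.025) = 0.114; F⁻¹(0.975) = 0.369.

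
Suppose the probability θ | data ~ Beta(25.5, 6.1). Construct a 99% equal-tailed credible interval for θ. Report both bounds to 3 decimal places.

[0.599, 0.945]

Posterior: Beta(25.5, 6.1).
Equal-tailed 99% interval: the 0.005 and 0.995 quantiles of Beta(25.5, 6.1).
Posterior mean ≈ 0.807, SD ≈ 0.069; a Normal approximation gives roughly [0.629, 0.985].
Exact: F⁻¹(0.005) = 0.599; F⁻¹(0.995) = 0.945.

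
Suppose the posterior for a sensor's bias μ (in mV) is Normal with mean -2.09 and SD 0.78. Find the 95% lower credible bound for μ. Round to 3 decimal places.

-3.373

Need L with P(μ ≥ L) = 0.95: L = -2.09 − z_{0.05}·0.78.
z = 1.645; L = -2.09 − 1.645 × 0.78 = -3.373.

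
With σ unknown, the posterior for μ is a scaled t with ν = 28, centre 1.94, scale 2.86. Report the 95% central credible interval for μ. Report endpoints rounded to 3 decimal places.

The t_28 distribution is symmetric; the 95% interval is 1.94 ± t·2.86 with t_{0.975,28} = 2.048.
Half-width: 2.048 × 2.86 = 5.858.
1.94 − 5.858 = -3.918; 1.94 + 5.858 = 7.798.

[-3.918, 7.798]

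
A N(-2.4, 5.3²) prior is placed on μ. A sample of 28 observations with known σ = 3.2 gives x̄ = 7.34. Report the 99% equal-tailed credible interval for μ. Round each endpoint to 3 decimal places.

[5.667, 8.762]

Posterior precision = 1/5.3² + 28/3.2² = 0.0356 + 2.7344 = 2.7700, so posterior SD = 0.6008.
Posterior mean = (-2.4/5.3² + 28·7.34/3.2²) / 2.7700 = 7.2148.
Interval: 7.2148 ± 2.576 × 0.6008 → [5.667, 8.762].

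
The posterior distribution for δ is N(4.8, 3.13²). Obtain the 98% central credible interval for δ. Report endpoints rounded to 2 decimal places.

The posterior is symmetric, so the 98% equal-tailed interval is δ = 4.8 ± z·3.13 with z = 2.326.
Half-width: 2.326 × 3.13 = 7.28.
4.8 − 7.28 = -2.48; 4.8 + 7.28 = 12.08.

[-2.48, 12.08]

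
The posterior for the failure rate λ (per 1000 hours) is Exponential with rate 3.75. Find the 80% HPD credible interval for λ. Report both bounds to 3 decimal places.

The exponential density is strictly decreasing on [0, ∞), so the HPD interval is anchored at 0: [0, q] with P(λ ≤ q) = 0.80.
q = −ln(1 − 0.80) / 3.75 = 1.6094 / 3.75 = 0.429.

[0.000, 0.429]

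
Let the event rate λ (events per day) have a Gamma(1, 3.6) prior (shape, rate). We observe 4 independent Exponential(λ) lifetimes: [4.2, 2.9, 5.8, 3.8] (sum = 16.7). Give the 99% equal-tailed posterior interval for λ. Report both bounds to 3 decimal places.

[0.053, 0.620]

Posterior: Gamma(1+4, 3.6+16.7) = Gamma(5, 20.3) (shape, rate).
Equal-tailed 99% interval: Gamma(5, 20.3) quantiles at 0.005 and 0.995.
Posterior mean ≈ 0.246, SD ≈ 0.110; a Normal approximation gives roughly [-0.037, 0.530].
Exact: lower = 0.053; upper = 0.620.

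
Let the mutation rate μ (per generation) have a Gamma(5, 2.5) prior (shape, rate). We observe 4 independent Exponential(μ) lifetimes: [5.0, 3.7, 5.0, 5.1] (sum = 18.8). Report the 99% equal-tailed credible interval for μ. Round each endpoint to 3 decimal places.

[0.147, 0.872]

Posterior: Gamma(5+4, 2.5+18.8) = Gamma(9, 21.3) (shape, rate).
Equal-tailed 99% interval: Gamma(9, 21.3) quantiles at 0.005 and 0.995.
Posterior mean ≈ 0.423, SD ≈ 0.141; a Normal approximation gives roughly [0.060, 0.785].
Exact: lower = 0.147; upper = 0.872.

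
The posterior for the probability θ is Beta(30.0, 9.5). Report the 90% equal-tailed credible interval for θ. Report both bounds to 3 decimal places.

Posterior: Beta(30.0, 9.5).
Equal-tailed 90% interval: the 0.05 and 0.95 quantiles of Beta(30.0, 9.5).
Posterior mean ≈ 0.759, SD ≈ 0.067; a Normal approximation gives roughly [0.649, 0.870].
Exact: F⁻¹(0.05) = 0.642; F⁻¹(0.95) = 0.862.

[0.642, 0.862]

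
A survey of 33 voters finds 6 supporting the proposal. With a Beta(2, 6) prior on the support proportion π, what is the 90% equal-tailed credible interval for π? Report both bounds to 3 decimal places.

[0.104, 0.304]

Posterior: Beta(2+6, 6+27) = Beta(8, 33).
Equal-tailed 90% interval: the 0.05 and 0.95 quantiles of Beta(8, 33).
Posterior mean ≈ 0.195, SD ≈ 0.061; a Normal approximation gives roughly [0.095, 0.296].
Exact: F⁻¹(0.05) = 0.104; F⁻¹(0.95) = 0.304.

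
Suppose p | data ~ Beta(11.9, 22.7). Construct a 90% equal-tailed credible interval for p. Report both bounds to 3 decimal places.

Posterior: Beta(11.9, 22.7).
Equal-tailed 90% interval: the 0.05 and 0.95 quantiles of Beta(11.9, 22.7).
Posterior mean ≈ 0.344, SD ≈ 0.080; a Normal approximation gives roughly [0.213, 0.475].
Exact: F⁻¹(0.05) = 0.218; F⁻¹(0.95) = 0.480.

[0.218, 0.480]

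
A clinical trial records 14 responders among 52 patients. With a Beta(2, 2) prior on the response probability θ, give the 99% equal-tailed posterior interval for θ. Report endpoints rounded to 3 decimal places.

[0.148, 0.451]

Posterior: Beta(2+14, 2+38) = Beta(16, 40).
Equal-tailed 99% interval: the 0.005 and 0.995 quantiles of Beta(16, 40).
Posterior mean ≈ 0.286, SD ≈ 0.060; a Normal approximation gives roughly [0.132, 0.440].
Exact: F⁻¹(0.005) = 0.148; F⁻¹(0.995) = 0.451.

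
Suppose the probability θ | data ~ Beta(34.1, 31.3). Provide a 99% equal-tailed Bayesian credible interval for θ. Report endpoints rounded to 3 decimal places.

Posterior: Beta(34.1, 31.3).
Equal-tailed 99% interval: the 0.005 and 0.995 quantiles of Beta(34.1, 31.3).
Posterior mean ≈ 0.521, SD ≈ 0.061; a Normal approximation gives roughly [0.363, 0.679].
Exact: F⁻¹(0.005) = 0.364; F⁻¹(0.995) = 0.676.

[0.364, 0.676]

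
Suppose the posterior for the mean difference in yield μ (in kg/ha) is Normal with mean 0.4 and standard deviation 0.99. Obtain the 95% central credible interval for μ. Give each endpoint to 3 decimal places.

[-1.540, 2.340]

The posterior is symmetric, so the 95% equal-tailed interval is μ = 0.4 ± z·0.99 with z = 1.960.
Half-width: 1.960 × 0.99 = 1.940.
0.4 − 1.940 = -1.540; 0.4 + 1.940 = 2.340.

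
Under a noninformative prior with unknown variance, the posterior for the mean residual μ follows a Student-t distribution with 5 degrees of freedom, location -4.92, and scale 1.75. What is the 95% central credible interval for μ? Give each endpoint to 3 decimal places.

The t_5 distribution is symmetric; the 95% interval is -4.92 ± t·1.75 with t_{0.975,5} = 2.571.
Half-width: 2.571 × 1.75 = 4.499.
-4.92 − 4.499 = -9.419; -4.92 + 4.499 = -0.421.

[-9.419, -0.421]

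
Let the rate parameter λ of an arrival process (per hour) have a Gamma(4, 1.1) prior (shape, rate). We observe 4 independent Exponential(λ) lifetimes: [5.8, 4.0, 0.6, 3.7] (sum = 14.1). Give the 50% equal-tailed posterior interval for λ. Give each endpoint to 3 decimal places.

Posterior: Gamma(4+4, 1.1+14.1) = Gamma(8, 15.2) (shape, rate).
Equal-tailed 50% interval: Gamma(8, 15.2) quantiles at 0.25 and 0.75.
Posterior mean ≈ 0.526, SD ≈ 0.186; a Normal approximation gives roughly [0.401, 0.652].
Exact: lower = 0.392; upper = 0.637.

[0.392, 0.637]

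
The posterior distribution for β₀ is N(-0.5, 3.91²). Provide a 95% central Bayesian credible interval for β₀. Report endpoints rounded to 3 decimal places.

The posterior is symmetric, so the 95% equal-tailed interval is β₀ = -0.5 ± z·3.91 with z = 1.960.
Half-width: 1.960 × 3.91 = 7.663.
-0.5 − 7.663 = -8.163; -0.5 + 7.663 = 7.163.

[-8.163, 7.163]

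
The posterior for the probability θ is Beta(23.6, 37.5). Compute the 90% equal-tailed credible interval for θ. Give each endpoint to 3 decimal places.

Posterior: Beta(23.6, 37.5).
Equal-tailed 90% interval: the 0.05 and 0.95 quantiles of Beta(23.6, 37.5).
Posterior mean ≈ 0.386, SD ≈ 0.062; a Normal approximation gives roughly [0.285, 0.488].
Exact: F⁻¹(0.05) = 0.287; F⁻¹(0.95) = 0.490.

[0.287, 0.490]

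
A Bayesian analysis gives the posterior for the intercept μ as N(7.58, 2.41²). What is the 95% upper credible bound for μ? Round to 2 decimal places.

Need U with P(μ ≤ U) = 0.95: U = 7.58 + z_{0.05}·2.41.
z = 1.645; U = 7.58 + 1.645 × 2.41 = 11.54.

11.54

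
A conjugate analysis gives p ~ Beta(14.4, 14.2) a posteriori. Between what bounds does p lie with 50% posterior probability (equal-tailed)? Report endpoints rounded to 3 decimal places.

Posterior: Beta(14.4, 14.2).
Equal-tailed 50% interval: the 0.25 and 0.75 quantiles of Beta(14.4, 14.2).
Posterior mean ≈ 0.503, SD ≈ 0.092; a Normal approximation gives roughly [0.442, 0.565].
Exact: F⁻¹(0.25) = 0.440; F⁻¹(0.75) = 0.567.

[0.440, 0.567]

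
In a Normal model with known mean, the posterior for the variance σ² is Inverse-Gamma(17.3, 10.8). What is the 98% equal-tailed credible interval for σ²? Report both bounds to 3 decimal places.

[0.380, 1.185]

Inverse-Gamma(17.3, 10.8) quantiles: F⁻¹(0.01) and F⁻¹(0.99).
Equivalently, 1/σ² ~ Gamma(17.3, rate = 10.8); invert its 0.99 and 0.01 quantiles.
Posterior mean ≈ 0.663, SD ≈ 0.169; a Normal approximation gives roughly [0.269, 1.057].
Exact: lower = 0.380; upper = 1.185.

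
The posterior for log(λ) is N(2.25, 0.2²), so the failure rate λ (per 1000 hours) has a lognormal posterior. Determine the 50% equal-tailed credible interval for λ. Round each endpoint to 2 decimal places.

[8.29, 10.86]

On the log scale the 50% interval is 2.25 ± 0.674 × 0.2 = [2.1151, 2.3849].
Exponentiate: [e^2.1151, e^2.3849] = [8.29, 10.86].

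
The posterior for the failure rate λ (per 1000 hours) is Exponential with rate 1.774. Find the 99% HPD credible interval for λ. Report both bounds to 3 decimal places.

The exponential density is strictly decreasing on [0, ∞), so the HPD interval is anchored at 0: [0, q] with P(λ ≤ q) = 0.99.
q = −ln(1 − 0.99) / 1.774 = 4.6052 / 1.774 = 2.596.

[0.000, 2.596]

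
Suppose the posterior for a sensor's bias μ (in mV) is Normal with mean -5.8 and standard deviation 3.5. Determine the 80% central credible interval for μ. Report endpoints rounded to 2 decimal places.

[-10.29, -1.31]

The posterior is symmetric, so the 80% equal-tailed interval is μ = -5.8 ± z·3.5 with z = 1.282.
Half-width: 1.282 × 3.5 = 4.49.
-5.8 − 4.49 = -10.29; -5.8 + 4.49 = -1.31.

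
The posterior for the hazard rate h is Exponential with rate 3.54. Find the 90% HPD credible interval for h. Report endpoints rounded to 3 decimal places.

The exponential density is strictly decreasing on [0, ∞), so the HPD interval is anchored at 0: [0, q] with P(h ≤ q) = 0.90.
q = −ln(1 − 0.90) / 3.54 = 2.3026 / 3.54 = 0.650.

[0.000, 0.650]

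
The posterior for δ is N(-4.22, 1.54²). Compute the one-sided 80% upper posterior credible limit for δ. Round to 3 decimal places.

-2.924

Need U with P(δ ≤ U) = 0.80: U = -4.22 + z_{0.2}·1.54.
z = 0.842; U = -4.22 + 0.842 × 1.54 = -2.924.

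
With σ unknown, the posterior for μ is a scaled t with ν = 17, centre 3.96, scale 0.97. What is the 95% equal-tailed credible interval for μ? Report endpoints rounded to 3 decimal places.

[1.913, 6.007]

The t_17 distribution is symmetric; the 95% interval is 3.96 ± t·0.97 with t_{0.975,17} = 2.110.
Half-width: 2.110 × 0.97 = 2.047.
3.96 − 2.047 = 1.913; 3.96 + 2.047 = 6.007.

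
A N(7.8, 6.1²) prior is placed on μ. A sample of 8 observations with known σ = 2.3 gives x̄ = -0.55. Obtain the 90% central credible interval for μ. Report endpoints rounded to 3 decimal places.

Posterior precision = 1/6.1² + 8/2.3² = 0.0269 + 1.5123 = 1.5392, so posterior SD = 0.8060.
Posterior mean = (7.8/6.1² + 8·-0.55/2.3²) / 1.5392 = -0.4042.
Interval: -0.4042 ± 1.645 × 0.8060 → [-1.730, 0.922].

[-1.730, 0.922]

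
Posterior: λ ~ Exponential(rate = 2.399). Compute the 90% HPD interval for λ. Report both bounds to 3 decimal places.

The exponential density is strictly decreasing on [0, ∞), so the HPD interval is anchored at 0: [0, q] with P(λ ≤ q) = 0.90.
q = −ln(1 − 0.90) / 2.399 = 2.3026 / 2.399 = 0.960.

[0.000, 0.960]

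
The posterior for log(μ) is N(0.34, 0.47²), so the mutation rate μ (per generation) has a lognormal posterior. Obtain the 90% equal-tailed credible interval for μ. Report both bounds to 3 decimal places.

[0.649, 3.044]

On the log scale the 90% interval is 0.34 ± 1.645 × 0.47 = [-0.4331, 1.1131].
Exponentiate: [e^-0.4331, e^1.1131] = [0.649, 3.044].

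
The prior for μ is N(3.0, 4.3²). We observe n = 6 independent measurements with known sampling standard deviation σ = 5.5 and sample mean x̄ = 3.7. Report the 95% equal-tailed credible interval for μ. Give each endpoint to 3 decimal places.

[-0.351, 7.451]

Posterior precision = 1/4.3² + 6/5.5² = 0.0541 + 0.1983 = 0.2524, so posterior SD = 1.9903.
Posterior mean = (3.0/4.3² + 6·3.7/5.5²) / 0.2524 = 3.5500.
Interval: 3.5500 ± 1.960 × 1.9903 → [-0.351, 7.451].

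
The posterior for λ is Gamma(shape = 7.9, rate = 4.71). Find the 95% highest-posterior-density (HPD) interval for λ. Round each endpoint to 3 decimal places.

The posterior is unimodal and skewed, so the HPD interval has equal density at both endpoints and is the shortest 95% interval.
Solving f(0.618) = f(2.865) with F(2.865) − F(0.618) = 0.95 gives [0.618, 2.865].
For comparison, the equal-tailed interval is [0.719, 3.033]; the HPD is narrower and shifted toward the mode.

[0.618, 2.865]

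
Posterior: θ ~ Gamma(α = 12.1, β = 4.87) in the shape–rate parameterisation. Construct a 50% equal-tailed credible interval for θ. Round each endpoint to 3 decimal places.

[1.973, 2.922]

Posterior: Gamma(shape 12.1, rate 4.87).
Equal-tailed 50% interval: Gamma(12.1, 4.87) quantiles at 0.25 and 0.75.
Posterior mean ≈ 2.485, SD ≈ 0.714; a Normal approximation gives roughly [2.003, 2.966].
Exact: lower = 1.973; upper = 2.922.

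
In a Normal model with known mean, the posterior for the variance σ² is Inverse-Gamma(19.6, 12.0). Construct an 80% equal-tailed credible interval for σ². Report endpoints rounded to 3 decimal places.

Inverse-Gamma(19.6, 12.0) quantiles: F⁻¹(0.1) and F⁻¹(0.9).
Equivalently, 1/σ² ~ Gamma(19.6, rate = 12.0); invert its 0.9 and 0.1 quantiles.
Posterior mean ≈ 0.645, SD ≈ 0.154; a Normal approximation gives roughly [0.448, 0.842].
Exact: lower = 0.472; upper = 0.846.

[0.472, 0.846]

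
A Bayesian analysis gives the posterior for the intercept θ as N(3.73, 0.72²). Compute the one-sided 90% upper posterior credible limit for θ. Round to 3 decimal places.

Need U with P(θ ≤ U) = 0.90: U = 3.73 + z_{0.1}·0.72.
z = 1.282; U = 3.73 + 1.282 × 0.72 = 4.653.

4.653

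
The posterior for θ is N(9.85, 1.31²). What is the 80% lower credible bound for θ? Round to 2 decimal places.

Need L with P(θ ≥ L) = 0.80: L = 9.85 − z_{0.2}·1.31.
z = 0.842; L = 9.85 − 0.842 × 1.31 = 8.75.

8.75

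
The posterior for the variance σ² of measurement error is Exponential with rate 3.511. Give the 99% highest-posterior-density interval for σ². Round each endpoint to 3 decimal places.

The exponential density is strictly decreasing on [0, ∞), so the HPD interval is anchored at 0: [0, q] with P(σ² ≤ q) = 0.99.
q = −ln(1 − 0.99) / 3.511 = 4.6052 / 3.511 = 1.312.

[0.000, 1.312]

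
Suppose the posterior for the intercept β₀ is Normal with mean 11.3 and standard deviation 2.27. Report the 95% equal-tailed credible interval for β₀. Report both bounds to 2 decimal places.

[6.85, 15.75]

The posterior is symmetric, so the 95% equal-tailed interval is β₀ = 11.3 ± z·2.27 with z = 1.960.
Half-width: 1.960 × 2.27 = 4.45.
11.3 − 4.45 = 6.85; 11.3 + 4.45 = 15.75.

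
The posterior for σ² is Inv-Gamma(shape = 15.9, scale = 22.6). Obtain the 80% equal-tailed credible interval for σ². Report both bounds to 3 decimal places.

[1.067, 2.045]

Inverse-Gamma(15.9, 22.6) quantiles: F⁻¹(0.1) and F⁻¹(0.9).
Equivalently, 1/σ² ~ Gamma(15.9, rate = 22.6); invert its 0.9 and 0.1 quantiles.
Posterior mean ≈ 1.517, SD ≈ 0.407; a Normal approximation gives roughly [0.995, 2.038].
Exact: lower = 1.067; upper = 2.045.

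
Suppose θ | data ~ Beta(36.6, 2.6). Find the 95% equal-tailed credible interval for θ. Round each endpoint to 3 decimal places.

Posterior: Beta(36.6, 2.6).
Equal-tailed 95% interval: the 0.025 and 0.975 quantiles of Beta(36.6, 2.6).
Posterior mean ≈ 0.934, SD ≈ 0.039; a Normal approximation gives roughly [0.857, 1.011].
Exact: F⁻¹(0.025) = 0.839; F⁻¹(0.975) = 0.988.

[0.839, 0.988]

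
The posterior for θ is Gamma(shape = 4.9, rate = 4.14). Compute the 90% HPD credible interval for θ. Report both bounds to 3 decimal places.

The posterior is unimodal and skewed, so the HPD interval has equal density at both endpoints and is the shortest 90% interval.
Solving f(0.350) = f(1.985) with F(1.985) − F(0.350) = 0.90 gives [0.350, 1.985].
For comparison, the equal-tailed interval is [0.461, 2.178]; the HPD is narrower and shifted toward the mode.

[0.350, 1.985]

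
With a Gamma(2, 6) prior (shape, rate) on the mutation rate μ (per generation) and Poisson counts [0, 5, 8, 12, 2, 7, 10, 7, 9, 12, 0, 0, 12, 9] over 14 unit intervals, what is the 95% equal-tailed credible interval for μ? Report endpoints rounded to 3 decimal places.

Posterior: Gamma(2+93, 6+14) = Gamma(95, 20) (shape, rate).
Equal-tailed 95% interval: Gamma(95, 20) quantiles at 0.025 and 0.975.
Posterior mean ≈ 4.750, SD ≈ 0.487; a Normal approximation gives roughly [3.795, 5.705].
Exact: lower = 3.843; upper = 5.752.

[3.843, 5.752]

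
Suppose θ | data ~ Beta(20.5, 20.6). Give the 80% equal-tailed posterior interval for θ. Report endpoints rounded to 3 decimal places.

Posterior: Beta(20.5, 20.6).
Equal-tailed 80% interval: the 0.1 and 0.9 quantiles of Beta(20.5, 20.6).
Posterior mean ≈ 0.499, SD ≈ 0.077; a Normal approximation gives roughly [0.400, 0.598].
Exact: F⁻¹(0.1) = 0.399; F⁻¹(0.9) = 0.598.

[0.399, 0.598]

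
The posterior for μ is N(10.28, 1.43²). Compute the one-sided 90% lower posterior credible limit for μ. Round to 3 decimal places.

8.447

Need L with P(μ ≥ L) = 0.90: L = 10.28 − z_{0.1}·1.43.
z = 1.282; L = 10.28 − 1.282 × 1.43 = 8.447.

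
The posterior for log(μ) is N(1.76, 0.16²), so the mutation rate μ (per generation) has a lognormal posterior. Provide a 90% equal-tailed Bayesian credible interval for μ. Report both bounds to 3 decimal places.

On the log scale the 90% interval is 1.76 ± 1.645 × 0.16 = [1.4968, 2.0232].
Exponentiate: [e^1.4968, e^2.0232] = [4.467, 7.562].

[4.467, 7.562]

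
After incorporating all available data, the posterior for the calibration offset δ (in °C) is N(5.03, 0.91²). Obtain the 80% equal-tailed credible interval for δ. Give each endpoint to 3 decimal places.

[3.864, 6.196]

The posterior is symmetric, so the 80% equal-tailed interval is δ = 5.03 ± z·0.91 with z = 1.282.
Half-width: 1.282 × 0.91 = 1.166.
5.03 − 1.166 = 3.864; 5.03 + 1.166 = 6.196.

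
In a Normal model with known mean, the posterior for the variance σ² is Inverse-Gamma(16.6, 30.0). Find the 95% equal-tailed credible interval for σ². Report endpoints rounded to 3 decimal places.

Inverse-Gamma(16.6, 30.0) quantiles: F⁻¹(0.025) and F⁻¹(0.975).
Equivalently, 1/σ² ~ Gamma(16.6, rate = 30.0); invert its 0.975 and 0.025 quantiles.
Posterior mean ≈ 1.923, SD ≈ 0.503; a Normal approximation gives roughly [0.937, 2.910].
Exact: lower = 1.177; upper = 3.125.

[1.177, 3.125]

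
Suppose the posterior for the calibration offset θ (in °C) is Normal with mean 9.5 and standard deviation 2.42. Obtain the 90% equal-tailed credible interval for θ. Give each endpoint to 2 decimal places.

The posterior is symmetric, so the 90% equal-tailed interval is θ = 9.5 ± z·2.42 with z = 1.645.
Half-width: 1.645 × 2.42 = 3.98.
9.5 − 3.98 = 5.52; 9.5 + 3.98 = 13.48.

[5.52, 13.48]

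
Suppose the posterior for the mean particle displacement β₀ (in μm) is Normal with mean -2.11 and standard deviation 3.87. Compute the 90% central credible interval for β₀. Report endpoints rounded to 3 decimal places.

The posterior is symmetric, so the 90% equal-tailed interval is β₀ = -2.11 ± z·3.87 with z = 1.645.
Half-width: 1.645 × 3.87 = 6.366.
-2.11 − 6.366 = -8.476; -2.11 + 6.366 = 4.256.

[-8.476, 4.256]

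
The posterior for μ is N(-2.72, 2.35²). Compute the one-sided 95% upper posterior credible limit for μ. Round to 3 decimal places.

Need U with P(μ ≤ U) = 0.95: U = -2.72 + z_{0.05}·2.35.
z = 1.645; U = -2.72 + 1.645 × 2.35 = 1.145.

1.145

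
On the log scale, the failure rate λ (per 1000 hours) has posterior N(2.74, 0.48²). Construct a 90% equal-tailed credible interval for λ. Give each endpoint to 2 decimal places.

On the log scale the 90% interval is 2.74 ± 1.645 × 0.48 = [1.9505, 3.5295].
Exponentiate: [e^1.9505, e^3.5295] = [7.03, 34.11].

[7.03, 34.11]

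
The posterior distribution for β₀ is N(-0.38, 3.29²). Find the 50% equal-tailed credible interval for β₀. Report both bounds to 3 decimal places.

The posterior is symmetric, so the 50% equal-tailed interval is β₀ = -0.38 ± z·3.29 with z = 0.674.
Half-width: 0.674 × 3.29 = 2.219.
-0.38 − 2.219 = -2.599; -0.38 + 2.219 = 1.839.

[-2.599, 1.839]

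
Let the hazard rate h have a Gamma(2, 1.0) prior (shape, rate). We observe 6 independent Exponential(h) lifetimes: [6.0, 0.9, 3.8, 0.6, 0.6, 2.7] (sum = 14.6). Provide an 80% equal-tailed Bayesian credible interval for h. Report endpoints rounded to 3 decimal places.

[0.298, 0.755]

Posterior: Gamma(2+6, 1.0+14.6) = Gamma(8, 15.6) (shape, rate).
Equal-tailed 80% interval: Gamma(8, 15.6) quantiles at 0.1 and 0.9.
Posterior mean ≈ 0.513, SD ≈ 0.181; a Normal approximation gives roughly [0.280, 0.745].
Exact: lower = 0.298; upper = 0.755.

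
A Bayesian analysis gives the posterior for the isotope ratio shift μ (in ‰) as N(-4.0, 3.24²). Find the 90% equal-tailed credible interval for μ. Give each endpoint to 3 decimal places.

[-9.329, 1.329]

The posterior is symmetric, so the 90% equal-tailed interval is μ = -4.0 ± z·3.24 with z = 1.645.
Half-width: 1.645 × 3.24 = 5.329.
-4.0 − 5.329 = -9.329; -4.0 + 5.329 = 1.329.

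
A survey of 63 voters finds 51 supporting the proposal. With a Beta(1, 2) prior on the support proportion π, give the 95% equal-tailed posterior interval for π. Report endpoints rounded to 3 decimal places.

Posterior: Beta(1+51, 2+12) = Beta(52, 14).
Equal-tailed 95% interval: the 0.025 and 0.975 quantiles of Beta(52, 14).
Posterior mean ≈ 0.788, SD ≈ 0.050; a Normal approximation gives roughly [0.690, 0.886].
Exact: F⁻¹(0.025) = 0.682; F⁻¹(0.975) = 0.877.

[0.682, 0.877]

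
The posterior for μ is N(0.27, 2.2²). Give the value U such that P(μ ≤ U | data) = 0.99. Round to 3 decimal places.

5.388

Need U with P(μ ≤ U) = 0.99: U = 0.27 + z_{0.01}·2.2.
z = 2.326; U = 0.27 + 2.326 × 2.2 = 5.388.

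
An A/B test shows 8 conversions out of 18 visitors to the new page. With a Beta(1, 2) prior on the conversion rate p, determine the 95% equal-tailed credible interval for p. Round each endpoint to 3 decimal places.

[0.231, 0.639]

Posterior: Beta(1+8, 2+10) = Beta(9, 12).
Equal-tailed 95% interval: the 0.025 and 0.975 quantiles of Beta(9, 12).
Posterior mean ≈ 0.429, SD ≈ 0.106; a Normal approximation gives roughly [0.222, 0.635].
Exact: F⁻¹(0.025) = 0.231; F⁻¹(0.975) = 0.639.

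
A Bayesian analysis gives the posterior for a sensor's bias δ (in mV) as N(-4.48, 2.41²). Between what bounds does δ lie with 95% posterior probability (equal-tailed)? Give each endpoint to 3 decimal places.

The posterior is symmetric, so the 95% equal-tailed interval is δ = -4.48 ± z·2.41 with z = 1.960.
Half-width: 1.960 × 2.41 = 4.724.
-4.48 − 4.724 = -9.204; -4.48 + 4.724 = 0.244.

[-9.204, 0.244]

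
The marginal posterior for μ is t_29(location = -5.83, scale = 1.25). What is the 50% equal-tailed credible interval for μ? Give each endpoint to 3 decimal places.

The t_29 distribution is symmetric; the 50% interval is -5.83 ± t·1.25 with t_{0.75,29} = 0.683.
Half-width: 0.683 × 1.25 = 0.854.
-5.83 − 0.854 = -6.684; -5.83 + 0.854 = -4.976.

[-6.684, -4.976]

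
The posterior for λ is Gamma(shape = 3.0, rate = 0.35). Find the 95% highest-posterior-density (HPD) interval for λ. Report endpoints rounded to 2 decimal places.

[0.87, 18.29]

The posterior is unimodal and skewed, so the HPD interval has equal density at both endpoints and is the shortest 95% interval.
Solving f(0.87) = f(18.29) with F(18.29) − F(0.87) = 0.95 gives [0.87, 18.29].
For comparison, the equal-tailed interval is [1.77, 20.64]; the HPD is narrower and shifted toward the mode.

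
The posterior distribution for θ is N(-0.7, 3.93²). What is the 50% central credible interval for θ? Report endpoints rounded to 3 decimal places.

The posterior is symmetric, so the 50% equal-tailed interval is θ = -0.7 ± z·3.93 with z = 0.674.
Half-width: 0.674 × 3.93 = 2.651.
-0.7 − 2.651 = -3.351; -0.7 + 2.651 = 1.951.

[-3.351, 1.951]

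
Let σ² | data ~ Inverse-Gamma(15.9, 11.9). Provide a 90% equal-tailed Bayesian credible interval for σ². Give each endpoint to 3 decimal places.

[0.518, 1.195]

Inverse-Gamma(15.9, 11.9) quantiles: F⁻¹(0.05) and F⁻¹(0.95).
Equivalently, 1/σ² ~ Gamma(15.9, rate = 11.9); invert its 0.95 and 0.05 quantiles.
Posterior mean ≈ 0.799, SD ≈ 0.214; a Normal approximation gives roughly [0.446, 1.151].
Exact: lower = 0.518; upper = 1.195.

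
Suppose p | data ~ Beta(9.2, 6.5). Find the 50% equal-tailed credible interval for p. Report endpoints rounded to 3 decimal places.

[0.504, 0.672]

Posterior: Beta(9.2, 6.5).
Equal-tailed 50% interval: the 0.25 and 0.75 quantiles of Beta(9.2, 6.5).
Posterior mean ≈ 0.586, SD ≈ 0.121; a Normal approximation gives roughly [0.505, 0.667].
Exact: F⁻¹(0.25) = 0.504; F⁻¹(0.75) = 0.672.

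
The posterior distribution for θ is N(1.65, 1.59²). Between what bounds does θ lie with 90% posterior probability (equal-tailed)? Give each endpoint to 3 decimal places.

[-0.965, 4.265]

The posterior is symmetric, so the 90% equal-tailed interval is θ = 1.65 ± z·1.59 with z = 1.645.
Half-width: 1.645 × 1.59 = 2.615.
1.65 − 2.615 = -0.965; 1.65 + 2.615 = 4.265.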